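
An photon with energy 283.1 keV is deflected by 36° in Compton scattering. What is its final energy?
256.0121 keV

First convert energy to wavelength:
λ = hc/E, with hc ≈ 1239.842 keV·pm (i.e. 1239.842 eV·nm)

For E = 283.1 keV = 283100 eV:
λ = 1239.842 keV·pm / 283.1 keV
λ = 4.3795 pm

Calculate the Compton shift:
Δλ = λ_C(1 - cos(36°)) = 2.4263 × 0.1910
Δλ = 0.4634 pm

Final wavelength:
λ' = 4.3795 + 0.4634 = 4.8429 pm

Final energy:
E' = hc/λ' = 1239.842 / 4.8429 = 256.0121 keV

(Intermediate values are shown rounded; full precision is carried through to the final answer.)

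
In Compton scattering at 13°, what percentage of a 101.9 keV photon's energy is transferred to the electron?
0.0051 (or 0.51%)

Calculate initial and final photon energies:

Initial: E₀ = 101.9 keV → λ₀ = 12.1672 pm
Compton shift: Δλ = 0.0622 pm
Final wavelength: λ' = 12.2294 pm
Final energy: E' = 101.3818 keV

Fractional energy loss:
(E₀ - E')/E₀ = (101.9000 - 101.3818)/101.9000
= 0.5182/101.9000
= 0.0051
= 0.51%

(Intermediate values are shown rounded; full precision is carried through to the final answer.)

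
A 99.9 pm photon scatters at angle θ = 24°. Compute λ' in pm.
100.1098 pm

Using the Compton scattering formula:
λ' = λ + Δλ = λ + λ_C(1 - cos θ)

Given:
- Initial wavelength λ = 99.9 pm
- Scattering angle θ = 24°
- Compton wavelength λ_C ≈ 2.4263 pm

Calculate the shift:
Δλ = 2.4263 × (1 - cos(24°))
Δλ = 2.4263 × 0.0865
Δλ = 0.2098 pm

Final wavelength:
λ' = 99.9 + 0.2098 = 100.1098 pm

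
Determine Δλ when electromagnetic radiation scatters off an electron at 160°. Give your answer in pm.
4.7063 pm

Using the Compton scattering formula:
Δλ = λ_C(1 - cos θ)

where λ_C = h/(m_e·c) ≈ 2.4263 pm is the Compton wavelength of an electron.

For θ = 160°:
cos(160°) = -0.9397
1 - cos(160°) = 1.9397

Δλ = 2.4263 × 1.9397
Δλ = 4.7063 pm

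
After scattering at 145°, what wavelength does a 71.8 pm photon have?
76.2138 pm

Using the Compton scattering formula:
λ' = λ + Δλ = λ + λ_C(1 - cos θ)

Given:
- Initial wavelength λ = 71.8 pm
- Scattering angle θ = 145°
- Compton wavelength λ_C ≈ 2.4263 pm

Calculate the shift:
Δλ = 2.4263 × (1 - cos(145°))
Δλ = 2.4263 × 1.8192
Δλ = 4.4138 pm

Final wavelength:
λ' = 71.8 + 4.4138 = 76.2138 pm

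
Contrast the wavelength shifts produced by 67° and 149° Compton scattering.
149° produces the larger shift by a factor of 3.048

Calculate both shifts using Δλ = λ_C(1 - cos θ):

For θ₁ = 67°:
Δλ₁ = 2.4263 × (1 - cos(67°))
Δλ₁ = 2.4263 × 0.6093
Δλ₁ = 1.4783 pm

For θ₂ = 149°:
Δλ₂ = 2.4263 × (1 - cos(149°))
Δλ₂ = 2.4263 × 1.8572
Δλ₂ = 4.5061 pm

The 149° angle produces the larger shift.
Ratio: 4.5061/1.4783 = 3.048

(Intermediate values are shown rounded; full precision is carried through to the final answer.)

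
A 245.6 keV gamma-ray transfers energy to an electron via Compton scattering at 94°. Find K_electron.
83.3972 keV

By energy conservation: K_e = E_initial - E_final

First find the scattered photon energy:
Initial wavelength: λ = hc/E = 5.0482 pm
Compton shift: Δλ = λ_C(1 - cos(94°)) = 2.5956 pm
Final wavelength: λ' = 5.0482 + 2.5956 = 7.6438 pm
Final photon energy: E' = hc/λ' = 162.2028 keV

Electron kinetic energy:
K_e = E - E' = 245.6000 - 162.2028 = 83.3972 keV

(Intermediate values are shown rounded; full precision is carried through to the final answer.)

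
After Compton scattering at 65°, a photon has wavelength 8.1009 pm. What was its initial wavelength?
6.7000 pm

From λ' = λ + Δλ, we have λ = λ' - Δλ

First calculate the Compton shift:
Δλ = λ_C(1 - cos θ)
Δλ = 2.4263 × (1 - cos(65°))
Δλ = 2.4263 × 0.5774
Δλ = 1.4009 pm

Initial wavelength:
λ = λ' - Δλ
λ = 8.1009 - 1.4009
λ = 6.7000 pm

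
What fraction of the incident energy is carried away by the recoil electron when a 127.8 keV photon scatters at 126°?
0.2842 (or 28.42%)

Calculate initial and final photon energies:

Initial: E₀ = 127.8 keV → λ₀ = 9.7014 pm
Compton shift: Δλ = 3.8525 pm
Final wavelength: λ' = 13.5539 pm
Final energy: E' = 91.4750 keV

Fractional energy loss:
(E₀ - E')/E₀ = (127.8000 - 91.4750)/127.8000
= 36.3250/127.8000
= 0.2842
= 28.42%

(Intermediate values are shown rounded; full precision is carried through to the final answer.)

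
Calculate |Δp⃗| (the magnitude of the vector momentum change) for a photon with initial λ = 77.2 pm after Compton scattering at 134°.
1.5403e-23 kg·m/s

Photon momentum magnitude is p = h/λ.

Initial momentum:
p₀ = h/λ = 6.6261e-34/7.7200e-11 = 8.5830e-24 kg·m/s

After scattering:
λ' = λ + Δλ = 77.2 + 4.1118 = 81.3118 pm
p' = h/λ' = 6.6261e-34/8.1312e-11 = 8.1490e-24 kg·m/s

Momentum is a vector; the scattered photon's direction makes angle θ = 134° with the incident direction. The magnitude of the vector change Δp⃗ = p⃗₀ − p⃗' is found from the law of cosines:
|Δp⃗|² = p₀² + p'² − 2p₀p'cos θ
|Δp⃗|² = (8.5830e-24)² + (8.1490e-24)² − 2·8.5830e-24·8.1490e-24·cos(134°)
|Δp⃗| = 1.5403e-23 kg·m/s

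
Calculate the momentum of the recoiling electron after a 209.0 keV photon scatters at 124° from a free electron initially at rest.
1.6015e-22 kg·m/s

The electron is initially at rest, so by conservation of momentum:
p⃗_e = p⃗₀ − p⃗'  (incident photon momentum minus scattered photon momentum)

Photon momentum magnitudes (p = h/λ = E/c):
λ₀ = hc/E₀ = 5.9323 pm → p₀ = h/λ₀ = 1.1170e-22 kg·m/s
Δλ = λ_C(1 − cos 124°) = 3.7831 pm
λ' = 9.7153 pm → p' = h/λ' = 6.8202e-23 kg·m/s

The scattered photon makes angle θ = 124° with the incident direction, so by the law of cosines:
|p⃗_e|² = p₀² + p'² − 2p₀p'cos θ
|p⃗_e|² = (1.1170e-22)² + (6.8202e-23)² − 2·1.1170e-22·6.8202e-23·cos(124°)
|p⃗_e| = 1.6015e-22 kg·m/s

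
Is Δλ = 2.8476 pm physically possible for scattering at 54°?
No, inconsistent

Calculate the expected shift for θ = 54°:

Δλ_expected = λ_C(1 - cos(54°))
Δλ_expected = 2.4263 × (1 - cos(54°))
Δλ_expected = 2.4263 × 0.4122
Δλ_expected = 1.0002 pm

Given shift: 2.8476 pm
Expected shift: 1.0002 pm
Difference: 1.8475 pm

The values do not match. The given shift corresponds to θ ≈ 100.0°, not 54°.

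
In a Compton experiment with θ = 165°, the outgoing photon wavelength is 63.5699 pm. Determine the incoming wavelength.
58.8000 pm

From λ' = λ + Δλ, we have λ = λ' - Δλ

First calculate the Compton shift:
Δλ = λ_C(1 - cos θ)
Δλ = 2.4263 × (1 - cos(165°))
Δλ = 2.4263 × 1.9659
Δλ = 4.7699 pm

Initial wavelength:
λ = λ' - Δλ
λ = 63.5699 - 4.7699
λ = 58.8000 pm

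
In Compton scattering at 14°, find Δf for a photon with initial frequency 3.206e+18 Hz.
2.469e+15 Hz (decrease)

Convert frequency to wavelength (c = 299792458 m/s):
λ₀ = c/f₀ = 299792458/3.206e+18 = 9.3509812e-11 m = 93.5098 pm

Calculate Compton shift:
Δλ = λ_C(1 - cos(14°)) = 0.0721 pm

Final wavelength:
λ' = λ₀ + Δλ = 93.5098 + 0.0721 = 93.5819 pm

Final frequency:
f' = c/λ' = 299792458/9.3581884e-11 = 3.2035309e+18 Hz

Frequency shift (decrease):
Δf = f₀ - f' = 3.206e+18 - 3.2035309e+18 = 2.469e+15 Hz

(Intermediate values are shown rounded; full precision is carried through to the final answer.)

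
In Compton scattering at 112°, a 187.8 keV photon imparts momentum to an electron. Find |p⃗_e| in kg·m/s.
1.3976e-22 kg·m/s

The electron is initially at rest, so by conservation of momentum:
p⃗_e = p⃗₀ − p⃗'  (incident photon momentum minus scattered photon momentum)

Photon momentum magnitudes (p = h/λ = E/c):
λ₀ = hc/E₀ = 6.6019 pm → p₀ = h/λ₀ = 1.0037e-22 kg·m/s
Δλ = λ_C(1 − cos 112°) = 3.3352 pm
λ' = 9.9371 pm → p' = h/λ' = 6.6680e-23 kg·m/s

The scattered photon makes angle θ = 112° with the incident direction, so by the law of cosines:
|p⃗_e|² = p₀² + p'² − 2p₀p'cos θ
|p⃗_e|² = (1.0037e-22)² + (6.6680e-23)² − 2·1.0037e-22·6.6680e-23·cos(112°)
|p⃗_e| = 1.3976e-22 kg·m/s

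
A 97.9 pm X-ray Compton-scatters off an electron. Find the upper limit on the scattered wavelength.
102.7526 pm (at θ = 180°)

The Compton shift is Δλ = λ_C(1 − cos θ).

Since cos θ ranges from −1 to 1, the factor (1 − cos θ) ranges from 0 to 2; the maximum shift occurs at θ = 180° (backscattering):
Δλ_max = 2λ_C = 2 × 2.4263 pm = 4.8526 pm

Maximum scattered wavelength:
λ'_max = λ₀ + Δλ_max = 97.9 + 4.8526 = 102.7526 pm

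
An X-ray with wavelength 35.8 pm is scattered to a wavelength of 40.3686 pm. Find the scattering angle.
152.00°

First find the wavelength shift:
Δλ = λ' - λ = 40.3686 - 35.8 = 4.5686 pm

Using Δλ = λ_C(1 - cos θ), with λ_C = h/(m_e·c) ≈ 2.42631024 pm:
cos θ = 1 - Δλ/λ_C
cos θ = 1 - 4.5686/2.42631024
cos θ = -0.882941

θ = arccos(-0.882941)
θ = 152.00°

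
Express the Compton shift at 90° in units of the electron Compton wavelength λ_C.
1.0000 λ_C

The Compton shift formula is:
Δλ = λ_C(1 - cos θ)

Dividing both sides by λ_C:
Δλ/λ_C = 1 - cos θ

For θ = 90°:
Δλ/λ_C = 1 - cos(90°)
Δλ/λ_C = 1 - 0.0000
Δλ/λ_C = 1.0000

This means the shift is 1.0000 × λ_C = 2.4263 pm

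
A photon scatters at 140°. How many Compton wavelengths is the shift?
1.7660 λ_C

The Compton shift formula is:
Δλ = λ_C(1 - cos θ)

Dividing both sides by λ_C:
Δλ/λ_C = 1 - cos θ

For θ = 140°:
Δλ/λ_C = 1 - cos(140°)
Δλ/λ_C = 1 - -0.7660
Δλ/λ_C = 1.7660

This means the shift is 1.7660 × λ_C = 4.2850 pm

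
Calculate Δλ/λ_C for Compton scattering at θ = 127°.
1.6018 λ_C

The Compton shift formula is:
Δλ = λ_C(1 - cos θ)

Dividing both sides by λ_C:
Δλ/λ_C = 1 - cos θ

For θ = 127°:
Δλ/λ_C = 1 - cos(127°)
Δλ/λ_C = 1 - -0.6018
Δλ/λ_C = 1.6018

This means the shift is 1.6018 × λ_C = 3.8865 pm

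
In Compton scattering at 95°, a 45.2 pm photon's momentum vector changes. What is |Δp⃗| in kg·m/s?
2.1027e-23 kg·m/s

Photon momentum magnitude is p = h/λ.

Initial momentum:
p₀ = h/λ = 6.6261e-34/4.5200e-11 = 1.4659e-23 kg·m/s

After scattering:
λ' = λ + Δλ = 45.2 + 2.6378 = 47.8378 pm
p' = h/λ' = 6.6261e-34/4.7838e-11 = 1.3851e-23 kg·m/s

Momentum is a vector; the scattered photon's direction makes angle θ = 95° with the incident direction. The magnitude of the vector change Δp⃗ = p⃗₀ − p⃗' is found from the law of cosines:
|Δp⃗|² = p₀² + p'² − 2p₀p'cos θ
|Δp⃗|² = (1.4659e-23)² + (1.3851e-23)² − 2·1.4659e-23·1.3851e-23·cos(95°)
|Δp⃗| = 2.1027e-23 kg·m/s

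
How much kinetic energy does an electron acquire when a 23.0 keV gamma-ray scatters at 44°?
0.2869 keV

By energy conservation: K_e = E_initial - E_final

First find the scattered photon energy:
Initial wavelength: λ = hc/E = 53.9062 pm
Compton shift: Δλ = λ_C(1 - cos(44°)) = 0.6810 pm
Final wavelength: λ' = 53.9062 + 0.6810 = 54.5871 pm
Final photon energy: E' = hc/λ' = 22.7131 keV

Electron kinetic energy:
K_e = E - E' = 23.0000 - 22.7131 = 0.2869 keV

(Intermediate values are shown rounded; full precision is carried through to the final answer.)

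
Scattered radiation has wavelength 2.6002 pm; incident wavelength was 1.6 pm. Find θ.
54.00°

First find the wavelength shift:
Δλ = λ' - λ = 2.6002 - 1.6 = 1.0002 pm

Using Δλ = λ_C(1 - cos θ), with λ_C = h/(m_e·c) ≈ 2.42631024 pm:
cos θ = 1 - Δλ/λ_C
cos θ = 1 - 1.0002/2.42631024
cos θ = 0.587769

θ = arccos(0.587769)
θ = 54.00°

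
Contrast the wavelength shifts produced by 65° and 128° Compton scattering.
128° produces the larger shift by a factor of 2.798

Calculate both shifts using Δλ = λ_C(1 - cos θ):

For θ₁ = 65°:
Δλ₁ = 2.4263 × (1 - cos(65°))
Δλ₁ = 2.4263 × 0.5774
Δλ₁ = 1.4009 pm

For θ₂ = 128°:
Δλ₂ = 2.4263 × (1 - cos(128°))
Δλ₂ = 2.4263 × 1.6157
Δλ₂ = 3.9201 pm

The 128° angle produces the larger shift.
Ratio: 3.9201/1.4009 = 2.798

(Intermediate values are shown rounded; full precision is carried through to the final answer.)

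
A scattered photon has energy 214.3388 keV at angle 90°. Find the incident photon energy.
369.1999 keV

Convert final energy to wavelength (hc ≈ 1239.842 keV·pm):
λ' = hc/E' = 1239.842 / 214.3388 = 5.7845 pm

Calculate the Compton shift:
Δλ = λ_C(1 - cos(90°))
Δλ = 2.4263 × (1 - cos(90°))
Δλ = 2.4263 pm

Initial wavelength:
λ = λ' - Δλ = 5.7845 - 2.4263 = 3.3582 pm

Initial energy:
E = hc/λ = 1239.842 / 3.3582 = 369.1999 keV

(Intermediate values are shown rounded; full precision is carried through to the final answer.)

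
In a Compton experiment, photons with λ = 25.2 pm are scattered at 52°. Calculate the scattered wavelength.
26.1325 pm

Using the Compton scattering formula:
λ' = λ + Δλ = λ + λ_C(1 - cos θ)

Given:
- Initial wavelength λ = 25.2 pm
- Scattering angle θ = 52°
- Compton wavelength λ_C ≈ 2.4263 pm

Calculate the shift:
Δλ = 2.4263 × (1 - cos(52°))
Δλ = 2.4263 × 0.3843
Δλ = 0.9325 pm

Final wavelength:
λ' = 25.2 + 0.9325 = 26.1325 pm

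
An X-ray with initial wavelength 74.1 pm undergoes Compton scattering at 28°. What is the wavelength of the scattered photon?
74.3840 pm

Using the Compton scattering formula:
λ' = λ + Δλ = λ + λ_C(1 - cos θ)

Given:
- Initial wavelength λ = 74.1 pm
- Scattering angle θ = 28°
- Compton wavelength λ_C ≈ 2.4263 pm

Calculate the shift:
Δλ = 2.4263 × (1 - cos(28°))
Δλ = 2.4263 × 0.1171
Δλ = 0.2840 pm

Final wavelength:
λ' = 74.1 + 0.2840 = 74.3840 pm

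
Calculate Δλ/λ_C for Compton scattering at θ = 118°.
1.4695 λ_C

The Compton shift formula is:
Δλ = λ_C(1 - cos θ)

Dividing both sides by λ_C:
Δλ/λ_C = 1 - cos θ

For θ = 118°:
Δλ/λ_C = 1 - cos(118°)
Δλ/λ_C = 1 - -0.4695
Δλ/λ_C = 1.4695

This means the shift is 1.4695 × λ_C = 3.5654 pm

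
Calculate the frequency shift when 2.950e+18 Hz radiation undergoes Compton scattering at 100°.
8.041e+16 Hz (decrease)

Convert frequency to wavelength (c = 299792458 m/s):
λ₀ = c/f₀ = 299792458/2.950e+18 = 1.0162456e-10 m = 101.6246 pm

Calculate Compton shift:
Δλ = λ_C(1 - cos(100°)) = 2.8476 pm

Final wavelength:
λ' = λ₀ + Δλ = 101.6246 + 2.8476 = 104.4722 pm

Final frequency:
f' = c/λ' = 299792458/1.0447220e-10 = 2.8695908e+18 Hz

Frequency shift (decrease):
Δf = f₀ - f' = 2.950e+18 - 2.8695908e+18 = 8.041e+16 Hz

(Intermediate values are shown rounded; full precision is carried through to the final answer.)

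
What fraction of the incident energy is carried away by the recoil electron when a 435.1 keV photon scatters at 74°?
0.3815 (or 38.15%)

Calculate initial and final photon energies:

Initial: E₀ = 435.1 keV → λ₀ = 2.8496 pm
Compton shift: Δλ = 1.7575 pm
Final wavelength: λ' = 4.6071 pm
Final energy: E' = 269.1164 keV

Fractional energy loss:
(E₀ - E')/E₀ = (435.1000 - 269.1164)/435.1000
= 165.9836/435.1000
= 0.3815
= 38.15%

(Intermediate values are shown rounded; full precision is carried through to the final answer.)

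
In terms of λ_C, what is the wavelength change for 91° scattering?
1.0175 λ_C

The Compton shift formula is:
Δλ = λ_C(1 - cos θ)

Dividing both sides by λ_C:
Δλ/λ_C = 1 - cos θ

For θ = 91°:
Δλ/λ_C = 1 - cos(91°)
Δλ/λ_C = 1 - -0.0175
Δλ/λ_C = 1.0175

This means the shift is 1.0175 × λ_C = 2.4687 pm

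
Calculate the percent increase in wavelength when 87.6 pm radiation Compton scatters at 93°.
2.9147%

Calculate the Compton shift:
Δλ = λ_C(1 - cos(93°))
Δλ = 2.4263 × (1 - cos(93°))
Δλ = 2.4263 × 1.0523
Δλ = 2.5533 pm

Percentage change:
(Δλ/λ₀) × 100 = (2.5533/87.6) × 100
= 2.9147%

(Intermediate values are shown rounded; full precision is carried through to the final answer.)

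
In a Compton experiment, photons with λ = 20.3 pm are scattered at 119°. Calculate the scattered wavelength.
23.9026 pm

Using the Compton scattering formula:
λ' = λ + Δλ = λ + λ_C(1 - cos θ)

Given:
- Initial wavelength λ = 20.3 pm
- Scattering angle θ = 119°
- Compton wavelength λ_C ≈ 2.4263 pm

Calculate the shift:
Δλ = 2.4263 × (1 - cos(119°))
Δλ = 2.4263 × 1.4848
Δλ = 3.6026 pm

Final wavelength:
λ' = 20.3 + 3.6026 = 23.9026 pm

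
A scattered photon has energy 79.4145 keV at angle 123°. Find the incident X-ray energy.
104.5000 keV

Convert final energy to wavelength (hc ≈ 1239.842 keV·pm):
λ' = hc/E' = 1239.842 / 79.4145 = 15.6123 pm

Calculate the Compton shift:
Δλ = λ_C(1 - cos(123°))
Δλ = 2.4263 × (1 - cos(123°))
Δλ = 3.7478 pm

Initial wavelength:
λ = λ' - Δλ = 15.6123 - 3.7478 = 11.8645 pm

Initial energy:
E = hc/λ = 1239.842 / 11.8645 = 104.5000 keV

(Intermediate values are shown rounded; full precision is carried through to the final answer.)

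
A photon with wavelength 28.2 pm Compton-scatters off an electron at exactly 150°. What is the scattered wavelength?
32.7276 pm

Using the Compton formula: λ' = λ + λ_C(1 − cos θ)

For θ = 150°, cos θ = -√3/2 (exact) ≈ -0.8660, so:
1 − cos 150° = 1 − (-√3/2) ≈ 1.8660

Δλ = λ_C × 1.8660 = 2.4263 × 1.8660 = 4.5276 pm

λ' = 28.2 + 4.5276 = 32.7276 pm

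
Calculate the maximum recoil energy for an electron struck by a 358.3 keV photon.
209.1544 keV

Maximum energy transfer occurs at θ = 180° (backscattering).

Initial photon: E₀ = 358.3 keV → λ₀ = 3.4603 pm

Maximum Compton shift (at 180°):
Δλ_max = 2λ_C = 2 × 2.4263 = 4.8526 pm

Final wavelength:
λ' = 3.4603 + 4.8526 = 8.3130 pm

Minimum photon energy (maximum energy to electron):
E'_min = hc/λ' = 149.1456 keV

Maximum electron kinetic energy:
K_max = E₀ - E'_min = 358.3000 - 149.1456 = 209.1544 keV

(Intermediate values are shown rounded; full precision is carried through to the final answer.)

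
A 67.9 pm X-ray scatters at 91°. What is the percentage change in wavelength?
3.6357%

Calculate the Compton shift:
Δλ = λ_C(1 - cos(91°))
Δλ = 2.4263 × (1 - cos(91°))
Δλ = 2.4263 × 1.0175
Δλ = 2.4687 pm

Percentage change:
(Δλ/λ₀) × 100 = (2.4687/67.9) × 100
= 3.6357%

(Intermediate values are shown rounded; full precision is carried through to the final answer.)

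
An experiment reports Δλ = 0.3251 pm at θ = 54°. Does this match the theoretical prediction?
No, inconsistent

Calculate the expected shift for θ = 54°:

Δλ_expected = λ_C(1 - cos(54°))
Δλ_expected = 2.4263 × (1 - cos(54°))
Δλ_expected = 2.4263 × 0.4122
Δλ_expected = 1.0002 pm

Given shift: 0.3251 pm
Expected shift: 1.0002 pm
Difference: 0.6751 pm

The values do not match. The given shift corresponds to θ ≈ 30.0°, not 54°.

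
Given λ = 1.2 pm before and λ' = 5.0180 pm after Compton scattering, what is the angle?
125.00°

First find the wavelength shift:
Δλ = λ' - λ = 5.0180 - 1.2 = 3.8180 pm

Using Δλ = λ_C(1 - cos θ), with λ_C = h/(m_e·c) ≈ 2.42631024 pm:
cos θ = 1 - Δλ/λ_C
cos θ = 1 - 3.8180/2.42631024
cos θ = -0.573583

θ = arccos(-0.573583)
θ = 125.00°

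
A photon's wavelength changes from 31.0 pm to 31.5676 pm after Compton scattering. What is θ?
40.00°

First find the wavelength shift:
Δλ = λ' - λ = 31.5676 - 31.0 = 0.5676 pm

Using Δλ = λ_C(1 - cos θ), with λ_C = h/(m_e·c) ≈ 2.42631024 pm:
cos θ = 1 - Δλ/λ_C
cos θ = 1 - 0.5676/2.42631024
cos θ = 0.766065

θ = arccos(0.766065)
θ = 40.00°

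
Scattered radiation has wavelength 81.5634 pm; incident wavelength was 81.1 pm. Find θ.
36.00°

First find the wavelength shift:
Δλ = λ' - λ = 81.5634 - 81.1 = 0.4634 pm

Using Δλ = λ_C(1 - cos θ), with λ_C = h/(m_e·c) ≈ 2.42631024 pm:
cos θ = 1 - Δλ/λ_C
cos θ = 1 - 0.4634/2.42631024
cos θ = 0.809010

θ = arccos(0.809010)
θ = 36.00°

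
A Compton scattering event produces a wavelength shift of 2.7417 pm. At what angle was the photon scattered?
97.47°

From the Compton formula Δλ = λ_C(1 - cos θ), we can solve for θ:

cos θ = 1 - Δλ/λ_C

Given:
- Δλ = 2.7417 pm
- λ_C = h/(m_e·c) ≈ 2.42631024 pm

cos θ = 1 - 2.7417/2.42631024
cos θ = 1 - 1.129987
cos θ = -0.129987

θ = arccos(-0.129987)
θ = 97.47°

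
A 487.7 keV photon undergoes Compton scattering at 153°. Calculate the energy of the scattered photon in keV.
173.8813 keV

First convert energy to wavelength:
λ = hc/E, with hc ≈ 1239.842 keV·pm (i.e. 1239.842 eV·nm)

For E = 487.7 keV = 487700 eV:
λ = 1239.842 keV·pm / 487.7 keV
λ = 2.5422 pm

Calculate the Compton shift:
Δλ = λ_C(1 - cos(153°)) = 2.4263 × 1.8910
Δλ = 4.5882 pm

Final wavelength:
λ' = 2.5422 + 4.5882 = 7.1304 pm

Final energy:
E' = hc/λ' = 1239.842 / 7.1304 = 173.8813 keV

(Intermediate values are shown rounded; full precision is carried through to the final answer.)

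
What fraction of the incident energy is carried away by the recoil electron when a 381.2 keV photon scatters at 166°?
0.5951 (or 59.51%)

Calculate initial and final photon energies:

Initial: E₀ = 381.2 keV → λ₀ = 3.2525 pm
Compton shift: Δλ = 4.7805 pm
Final wavelength: λ' = 8.0330 pm
Final energy: E' = 154.3432 keV

Fractional energy loss:
(E₀ - E')/E₀ = (381.2000 - 154.3432)/381.2000
= 226.8568/381.2000
= 0.5951
= 59.51%

(Intermediate values are shown rounded; full precision is carried through to the final answer.)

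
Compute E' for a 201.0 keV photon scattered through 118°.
127.3754 keV

First convert energy to wavelength:
λ = hc/E, with hc ≈ 1239.842 keV·pm (i.e. 1239.842 eV·nm)

For E = 201.0 keV = 201000 eV:
λ = 1239.842 keV·pm / 201.0 keV
λ = 6.1684 pm

Calculate the Compton shift:
Δλ = λ_C(1 - cos(118°)) = 2.4263 × 1.4695
Δλ = 3.5654 pm

Final wavelength:
λ' = 6.1684 + 3.5654 = 9.7338 pm

Final energy:
E' = hc/λ' = 1239.842 / 9.7338 = 127.3754 keV

(Intermediate values are shown rounded; full precision is carried through to the final answer.)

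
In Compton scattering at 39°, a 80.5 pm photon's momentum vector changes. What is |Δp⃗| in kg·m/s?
5.4771e-24 kg·m/s

Photon momentum magnitude is p = h/λ.

Initial momentum:
p₀ = h/λ = 6.6261e-34/8.0500e-11 = 8.2311e-24 kg·m/s

After scattering:
λ' = λ + Δλ = 80.5 + 0.5407 = 81.0407 pm
p' = h/λ' = 6.6261e-34/8.1041e-11 = 8.1762e-24 kg·m/s

Momentum is a vector; the scattered photon's direction makes angle θ = 39° with the incident direction. The magnitude of the vector change Δp⃗ = p⃗₀ − p⃗' is found from the law of cosines:
|Δp⃗|² = p₀² + p'² − 2p₀p'cos θ
|Δp⃗|² = (8.2311e-24)² + (8.1762e-24)² − 2·8.2311e-24·8.1762e-24·cos(39°)
|Δp⃗| = 5.4771e-24 kg·m/s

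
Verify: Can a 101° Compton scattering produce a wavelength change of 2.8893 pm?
Yes, consistent

Calculate the expected shift for θ = 101°:

Δλ_expected = λ_C(1 - cos(101°))
Δλ_expected = 2.4263 × (1 - cos(101°))
Δλ_expected = 2.4263 × 1.1908
Δλ_expected = 2.8893 pm

Given shift: 2.8893 pm
Expected shift: 2.8893 pm
Difference: 0.0000 pm

The values match. This is consistent with Compton scattering at the stated angle.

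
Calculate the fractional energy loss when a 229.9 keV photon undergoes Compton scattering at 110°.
0.3765 (or 37.65%)

Calculate initial and final photon energies:

Initial: E₀ = 229.9 keV → λ₀ = 5.3930 pm
Compton shift: Δλ = 3.2562 pm
Final wavelength: λ' = 8.6491 pm
Final energy: E' = 143.3489 keV

Fractional energy loss:
(E₀ - E')/E₀ = (229.9000 - 143.3489)/229.9000
= 86.5511/229.9000
= 0.3765
= 37.65%

(Intermediate values are shown rounded; full precision is carried through to the final answer.)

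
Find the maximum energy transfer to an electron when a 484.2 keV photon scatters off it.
316.9526 keV

Maximum energy transfer occurs at θ = 180° (backscattering).

Initial photon: E₀ = 484.2 keV → λ₀ = 2.5606 pm

Maximum Compton shift (at 180°):
Δλ_max = 2λ_C = 2 × 2.4263 = 4.8526 pm

Final wavelength:
λ' = 2.5606 + 4.8526 = 7.4132 pm

Minimum photon energy (maximum energy to electron):
E'_min = hc/λ' = 167.2474 keV

Maximum electron kinetic energy:
K_max = E₀ - E'_min = 484.2000 - 167.2474 = 316.9526 keV

(Intermediate values are shown rounded; full precision is carried through to the final answer.)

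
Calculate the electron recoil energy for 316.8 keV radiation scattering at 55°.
66.2397 keV

By energy conservation: K_e = E_initial - E_final

First find the scattered photon energy:
Initial wavelength: λ = hc/E = 3.9136 pm
Compton shift: Δλ = λ_C(1 - cos(55°)) = 1.0346 pm
Final wavelength: λ' = 3.9136 + 1.0346 = 4.9483 pm
Final photon energy: E' = hc/λ' = 250.5603 keV

Electron kinetic energy:
K_e = E - E' = 316.8000 - 250.5603 = 66.2397 keV

(Intermediate values are shown rounded; full precision is carried through to the final answer.)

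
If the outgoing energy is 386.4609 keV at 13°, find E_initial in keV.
394.1000 keV

Convert final energy to wavelength (hc ≈ 1239.842 keV·pm):
λ' = hc/E' = 1239.842 / 386.4609 = 3.2082 pm

Calculate the Compton shift:
Δλ = λ_C(1 - cos(13°))
Δλ = 2.4263 × (1 - cos(13°))
Δλ = 0.0622 pm

Initial wavelength:
λ = λ' - Δλ = 3.2082 - 0.0622 = 3.1460 pm

Initial energy:
E = hc/λ = 1239.842 / 3.1460 = 394.1000 keV

(Intermediate values are shown rounded; full precision is carried through to the final answer.)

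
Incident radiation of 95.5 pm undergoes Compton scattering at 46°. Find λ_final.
96.2409 pm

Using the Compton scattering formula:
λ' = λ + Δλ = λ + λ_C(1 - cos θ)

Given:
- Initial wavelength λ = 95.5 pm
- Scattering angle θ = 46°
- Compton wavelength λ_C ≈ 2.4263 pm

Calculate the shift:
Δλ = 2.4263 × (1 - cos(46°))
Δλ = 2.4263 × 0.3053
Δλ = 0.7409 pm

Final wavelength:
λ' = 95.5 + 0.7409 = 96.2409 pm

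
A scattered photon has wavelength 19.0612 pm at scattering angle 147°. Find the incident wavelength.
14.6000 pm

From λ' = λ + Δλ, we have λ = λ' - Δλ

First calculate the Compton shift:
Δλ = λ_C(1 - cos θ)
Δλ = 2.4263 × (1 - cos(147°))
Δλ = 2.4263 × 1.8387
Δλ = 4.4612 pm

Initial wavelength:
λ = λ' - Δλ
λ = 19.0612 - 4.4612
λ = 14.6000 pm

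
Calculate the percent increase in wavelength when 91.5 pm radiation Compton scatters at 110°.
3.5586%

Calculate the Compton shift:
Δλ = λ_C(1 - cos(110°))
Δλ = 2.4263 × (1 - cos(110°))
Δλ = 2.4263 × 1.3420
Δλ = 3.2562 pm

Percentage change:
(Δλ/λ₀) × 100 = (3.2562/91.5) × 100
= 3.5586%

(Intermediate values are shown rounded; full precision is carried through to the final answer.)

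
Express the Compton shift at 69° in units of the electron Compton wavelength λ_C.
0.6416 λ_C

The Compton shift formula is:
Δλ = λ_C(1 - cos θ)

Dividing both sides by λ_C:
Δλ/λ_C = 1 - cos θ

For θ = 69°:
Δλ/λ_C = 1 - cos(69°)
Δλ/λ_C = 1 - 0.3584
Δλ/λ_C = 0.6416

This means the shift is 0.6416 × λ_C = 1.5568 pm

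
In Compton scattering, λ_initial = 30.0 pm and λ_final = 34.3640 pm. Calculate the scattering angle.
143.00°

First find the wavelength shift:
Δλ = λ' - λ = 34.3640 - 30.0 = 4.3640 pm

Using Δλ = λ_C(1 - cos θ), with λ_C = h/(m_e·c) ≈ 2.42631024 pm:
cos θ = 1 - Δλ/λ_C
cos θ = 1 - 4.3640/2.42631024
cos θ = -0.798616

θ = arccos(-0.798616)
θ = 143.00°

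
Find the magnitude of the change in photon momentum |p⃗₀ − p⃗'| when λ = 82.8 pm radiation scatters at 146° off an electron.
1.4917e-23 kg·m/s

Photon momentum magnitude is p = h/λ.

Initial momentum:
p₀ = h/λ = 6.6261e-34/8.2800e-11 = 8.0025e-24 kg·m/s

After scattering:
λ' = λ + Δλ = 82.8 + 4.4378 = 87.2378 pm
p' = h/λ' = 6.6261e-34/8.7238e-11 = 7.5954e-24 kg·m/s

Momentum is a vector; the scattered photon's direction makes angle θ = 146° with the incident direction. The magnitude of the vector change Δp⃗ = p⃗₀ − p⃗' is found from the law of cosines:
|Δp⃗|² = p₀² + p'² − 2p₀p'cos θ
|Δp⃗|² = (8.0025e-24)² + (7.5954e-24)² − 2·8.0025e-24·7.5954e-24·cos(146°)
|Δp⃗| = 1.4917e-23 kg·m/s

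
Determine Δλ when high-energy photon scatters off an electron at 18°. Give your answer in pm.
0.1188 pm

Using the Compton scattering formula:
Δλ = λ_C(1 - cos θ)

where λ_C = h/(m_e·c) ≈ 2.4263 pm is the Compton wavelength of an electron.

For θ = 18°:
cos(18°) = 0.9511
1 - cos(18°) = 0.0489

Δλ = 2.4263 × 0.0489
Δλ = 0.1188 pm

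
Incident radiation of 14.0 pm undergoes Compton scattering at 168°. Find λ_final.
18.7996 pm

Using the Compton scattering formula:
λ' = λ + Δλ = λ + λ_C(1 - cos θ)

Given:
- Initial wavelength λ = 14.0 pm
- Scattering angle θ = 168°
- Compton wavelength λ_C ≈ 2.4263 pm

Calculate the shift:
Δλ = 2.4263 × (1 - cos(168°))
Δλ = 2.4263 × 1.9781
Δλ = 4.7996 pm

Final wavelength:
λ' = 14.0 + 4.7996 = 18.7996 pm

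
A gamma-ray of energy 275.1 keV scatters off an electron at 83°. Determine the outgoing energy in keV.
186.7937 keV

First convert energy to wavelength:
λ = hc/E, with hc ≈ 1239.842 keV·pm (i.e. 1239.842 eV·nm)

For E = 275.1 keV = 275100 eV:
λ = 1239.842 keV·pm / 275.1 keV
λ = 4.5069 pm

Calculate the Compton shift:
Δλ = λ_C(1 - cos(83°)) = 2.4263 × 0.8781
Δλ = 2.1306 pm

Final wavelength:
λ' = 4.5069 + 2.1306 = 6.6375 pm

Final energy:
E' = hc/λ' = 1239.842 / 6.6375 = 186.7937 keV

(Intermediate values are shown rounded; full precision is carried through to the final answer.)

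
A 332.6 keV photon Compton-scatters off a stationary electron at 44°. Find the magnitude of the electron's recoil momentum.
1.2550e-22 kg·m/s

The electron is initially at rest, so by conservation of momentum:
p⃗_e = p⃗₀ − p⃗'  (incident photon momentum minus scattered photon momentum)

Photon momentum magnitudes (p = h/λ = E/c):
λ₀ = hc/E₀ = 3.7277 pm → p₀ = h/λ₀ = 1.7775e-22 kg·m/s
Δλ = λ_C(1 − cos 44°) = 0.6810 pm
λ' = 4.4087 pm → p' = h/λ' = 1.5030e-22 kg·m/s

The scattered photon makes angle θ = 44° with the incident direction, so by the law of cosines:
|p⃗_e|² = p₀² + p'² − 2p₀p'cos θ
|p⃗_e|² = (1.7775e-22)² + (1.5030e-22)² − 2·1.7775e-22·1.5030e-22·cos(44°)
|p⃗_e| = 1.2550e-22 kg·m/s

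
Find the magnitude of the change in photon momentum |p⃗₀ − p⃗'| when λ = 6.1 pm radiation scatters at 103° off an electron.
1.4389e-22 kg·m/s

Photon momentum magnitude is p = h/λ.

Initial momentum:
p₀ = h/λ = 6.6261e-34/6.1000e-12 = 1.0862e-22 kg·m/s

After scattering:
λ' = λ + Δλ = 6.1 + 2.9721 = 9.0721 pm
p' = h/λ' = 6.6261e-34/9.0721e-12 = 7.3038e-23 kg·m/s

Momentum is a vector; the scattered photon's direction makes angle θ = 103° with the incident direction. The magnitude of the vector change Δp⃗ = p⃗₀ − p⃗' is found from the law of cosines:
|Δp⃗|² = p₀² + p'² − 2p₀p'cos θ
|Δp⃗|² = (1.0862e-22)² + (7.3038e-23)² − 2·1.0862e-22·7.3038e-23·cos(103°)
|Δp⃗| = 1.4389e-22 kg·m/s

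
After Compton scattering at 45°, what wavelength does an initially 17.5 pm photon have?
18.2106 pm

Using the Compton formula: λ' = λ + λ_C(1 − cos θ)

For θ = 45°, cos θ = √2/2 (exact) ≈ 0.7071, so:
1 − cos 45° = 1 − (√2/2) ≈ 0.2929

Δλ = λ_C × 0.2929 = 2.4263 × 0.2929 = 0.7106 pm

λ' = 17.5 + 0.7106 = 18.2106 pm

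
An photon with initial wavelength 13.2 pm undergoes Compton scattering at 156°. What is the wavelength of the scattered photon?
17.8429 pm

Using the Compton scattering formula:
λ' = λ + Δλ = λ + λ_C(1 - cos θ)

Given:
- Initial wavelength λ = 13.2 pm
- Scattering angle θ = 156°
- Compton wavelength λ_C ≈ 2.4263 pm

Calculate the shift:
Δλ = 2.4263 × (1 - cos(156°))
Δλ = 2.4263 × 1.9135
Δλ = 4.6429 pm

Final wavelength:
λ' = 13.2 + 4.6429 = 17.8429 pm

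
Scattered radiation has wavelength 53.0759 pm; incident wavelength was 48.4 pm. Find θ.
158.00°

First find the wavelength shift:
Δλ = λ' - λ = 53.0759 - 48.4 = 4.6759 pm

Using Δλ = λ_C(1 - cos θ), with λ_C = h/(m_e·c) ≈ 2.42631024 pm:
cos θ = 1 - Δλ/λ_C
cos θ = 1 - 4.6759/2.42631024
cos θ = -0.927165

θ = arccos(-0.927165)
θ = 158.00°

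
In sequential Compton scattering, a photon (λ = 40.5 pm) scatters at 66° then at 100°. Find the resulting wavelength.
44.7871 pm

Apply Compton shift twice:

First scattering at θ₁ = 66°:
Δλ₁ = λ_C(1 - cos(66°))
Δλ₁ = 2.4263 × 0.5933
Δλ₁ = 1.4394 pm

After first scattering:
λ₁ = 40.5 + 1.4394 = 41.9394 pm

Second scattering at θ₂ = 100°:
Δλ₂ = λ_C(1 - cos(100°))
Δλ₂ = 2.4263 × 1.1736
Δλ₂ = 2.8476 pm

Final wavelength:
λ₂ = 41.9394 + 2.8476 = 44.7871 pm

Total shift: Δλ_total = 1.4394 + 2.8476 = 4.2871 pm

(Intermediate values are shown rounded; full precision is carried through to the final answer.)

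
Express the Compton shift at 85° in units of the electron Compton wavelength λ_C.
0.9128 λ_C

The Compton shift formula is:
Δλ = λ_C(1 - cos θ)

Dividing both sides by λ_C:
Δλ/λ_C = 1 - cos θ

For θ = 85°:
Δλ/λ_C = 1 - cos(85°)
Δλ/λ_C = 1 - 0.0872
Δλ/λ_C = 0.9128

This means the shift is 0.9128 × λ_C = 2.2148 pm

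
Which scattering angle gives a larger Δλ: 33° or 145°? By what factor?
145° produces the larger shift by a factor of 11.276

Calculate both shifts using Δλ = λ_C(1 - cos θ):

For θ₁ = 33°:
Δλ₁ = 2.4263 × (1 - cos(33°))
Δλ₁ = 2.4263 × 0.1613
Δλ₁ = 0.3914 pm

For θ₂ = 145°:
Δλ₂ = 2.4263 × (1 - cos(145°))
Δλ₂ = 2.4263 × 1.8192
Δλ₂ = 4.4138 pm

The 145° angle produces the larger shift.
Ratio: 4.4138/0.3914 = 11.276

(Intermediate values are shown rounded; full precision is carried through to the final answer.)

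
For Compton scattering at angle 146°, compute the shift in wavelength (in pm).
4.4378 pm

Using the Compton scattering formula:
Δλ = λ_C(1 - cos θ)

where λ_C = h/(m_e·c) ≈ 2.4263 pm is the Compton wavelength of an electron.

For θ = 146°:
cos(146°) = -0.8290
1 - cos(146°) = 1.8290

Δλ = 2.4263 × 1.8290
Δλ = 4.4378 pm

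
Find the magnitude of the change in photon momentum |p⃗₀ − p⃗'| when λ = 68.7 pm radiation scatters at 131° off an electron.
1.7070e-23 kg·m/s

Photon momentum magnitude is p = h/λ.

Initial momentum:
p₀ = h/λ = 6.6261e-34/6.8700e-11 = 9.6449e-24 kg·m/s

After scattering:
λ' = λ + Δλ = 68.7 + 4.0181 = 72.7181 pm
p' = h/λ' = 6.6261e-34/7.2718e-11 = 9.1120e-24 kg·m/s

Momentum is a vector; the scattered photon's direction makes angle θ = 131° with the incident direction. The magnitude of the vector change Δp⃗ = p⃗₀ − p⃗' is found from the law of cosines:
|Δp⃗|² = p₀² + p'² − 2p₀p'cos θ
|Δp⃗|² = (9.6449e-24)² + (9.1120e-24)² − 2·9.6449e-24·9.1120e-24·cos(131°)
|Δp⃗| = 1.7070e-23 kg·m/s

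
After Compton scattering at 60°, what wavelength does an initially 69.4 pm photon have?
70.6132 pm

Using the Compton formula: λ' = λ + λ_C(1 − cos θ)

For θ = 60°, cos θ = 1/2 (exact) = 0.5000, so:
1 − cos 60° = 1 − (1/2) = 0.5000

Δλ = λ_C × 0.5000 = 2.4263 × 0.5000 = 1.2132 pm

λ' = 69.4 + 1.2132 = 70.6132 pm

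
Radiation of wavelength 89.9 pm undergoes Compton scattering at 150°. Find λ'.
94.4276 pm

Using the Compton formula: λ' = λ + λ_C(1 − cos θ)

For θ = 150°, cos θ = -√3/2 (exact) ≈ -0.8660, so:
1 − cos 150° = 1 − (-√3/2) ≈ 1.8660

Δλ = λ_C × 1.8660 = 2.4263 × 1.8660 = 4.5276 pm

λ' = 89.9 + 4.5276 = 94.4276 pm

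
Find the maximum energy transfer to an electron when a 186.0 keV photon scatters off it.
78.3602 keV

Maximum energy transfer occurs at θ = 180° (backscattering).

Initial photon: E₀ = 186.0 keV → λ₀ = 6.6658 pm

Maximum Compton shift (at 180°):
Δλ_max = 2λ_C = 2 × 2.4263 = 4.8526 pm

Final wavelength:
λ' = 6.6658 + 4.8526 = 11.5184 pm

Minimum photon energy (maximum energy to electron):
E'_min = hc/λ' = 107.6398 keV

Maximum electron kinetic energy:
K_max = E₀ - E'_min = 186.0000 - 107.6398 = 78.3602 keV

(Intermediate values are shown rounded; full precision is carried through to the final answer.)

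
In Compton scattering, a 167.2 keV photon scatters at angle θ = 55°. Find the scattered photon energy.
146.7276 keV

First convert energy to wavelength:
λ = hc/E, with hc ≈ 1239.842 keV·pm (i.e. 1239.842 eV·nm)

For E = 167.2 keV = 167200 eV:
λ = 1239.842 keV·pm / 167.2 keV
λ = 7.4153 pm

Calculate the Compton shift:
Δλ = λ_C(1 - cos(55°)) = 2.4263 × 0.4264
Δλ = 1.0346 pm

Final wavelength:
λ' = 7.4153 + 1.0346 = 8.4500 pm

Final energy:
E' = hc/λ' = 1239.842 / 8.4500 = 146.7276 keV

(Intermediate values are shown rounded; full precision is carried through to the final answer.)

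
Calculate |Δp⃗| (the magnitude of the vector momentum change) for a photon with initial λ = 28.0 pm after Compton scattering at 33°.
1.3353e-23 kg·m/s

Photon momentum magnitude is p = h/λ.

Initial momentum:
p₀ = h/λ = 6.6261e-34/2.8000e-11 = 2.3665e-23 kg·m/s

After scattering:
λ' = λ + Δλ = 28.0 + 0.3914 = 28.3914 pm
p' = h/λ' = 6.6261e-34/2.8391e-11 = 2.3338e-23 kg·m/s

Momentum is a vector; the scattered photon's direction makes angle θ = 33° with the incident direction. The magnitude of the vector change Δp⃗ = p⃗₀ − p⃗' is found from the law of cosines:
|Δp⃗|² = p₀² + p'² − 2p₀p'cos θ
|Δp⃗|² = (2.3665e-23)² + (2.3338e-23)² − 2·2.3665e-23·2.3338e-23·cos(33°)
|Δp⃗| = 1.3353e-23 kg·m/s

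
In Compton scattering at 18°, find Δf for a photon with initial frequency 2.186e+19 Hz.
1.877e+17 Hz (decrease)

Convert frequency to wavelength (c = 299792458 m/s):
λ₀ = c/f₀ = 299792458/2.186e+19 = 1.3714202e-11 m = 13.7142 pm

Calculate Compton shift:
Δλ = λ_C(1 - cos(18°)) = 0.1188 pm

Final wavelength:
λ' = λ₀ + Δλ = 13.7142 + 0.1188 = 13.8330 pm

Final frequency:
f' = c/λ' = 299792458/1.3832954e-11 = 2.1672338e+19 Hz

Frequency shift (decrease):
Δf = f₀ - f' = 2.186e+19 - 2.1672338e+19 = 1.877e+17 Hz

(Intermediate values are shown rounded; full precision is carried through to the final answer.)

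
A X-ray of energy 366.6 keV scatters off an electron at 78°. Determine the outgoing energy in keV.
233.7625 keV

First convert energy to wavelength:
λ = hc/E, with hc ≈ 1239.842 keV·pm (i.e. 1239.842 eV·nm)

For E = 366.6 keV = 366600 eV:
λ = 1239.842 keV·pm / 366.6 keV
λ = 3.3820 pm

Calculate the Compton shift:
Δλ = λ_C(1 - cos(78°)) = 2.4263 × 0.7921
Δλ = 1.9219 pm

Final wavelength:
λ' = 3.3820 + 1.9219 = 5.3039 pm

Final energy:
E' = hc/λ' = 1239.842 / 5.3039 = 233.7625 keV

(Intermediate values are shown rounded; full precision is carried through to the final answer.)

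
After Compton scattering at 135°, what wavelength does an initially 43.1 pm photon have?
47.2420 pm

Using the Compton formula: λ' = λ + λ_C(1 − cos θ)

For θ = 135°, cos θ = -√2/2 (exact) ≈ -0.7071, so:
1 − cos 135° = 1 − (-√2/2) ≈ 1.7071

Δλ = λ_C × 1.7071 = 2.4263 × 1.7071 = 4.1420 pm

λ' = 43.1 + 4.1420 = 47.2420 pm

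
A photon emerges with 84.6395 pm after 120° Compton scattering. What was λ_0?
81.0000 pm

From λ' = λ + Δλ, we have λ = λ' - Δλ

First calculate the Compton shift:
Δλ = λ_C(1 - cos θ)
Δλ = 2.4263 × (1 - cos(120°))
Δλ = 2.4263 × 1.5000
Δλ = 3.6395 pm

Initial wavelength:
λ = λ' - Δλ
λ = 84.6395 - 3.6395
λ = 81.0000 pm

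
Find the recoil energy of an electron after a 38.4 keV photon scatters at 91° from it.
2.7275 keV

By energy conservation: K_e = E_initial - E_final

First find the scattered photon energy:
Initial wavelength: λ = hc/E = 32.2876 pm
Compton shift: Δλ = λ_C(1 - cos(91°)) = 2.4687 pm
Final wavelength: λ' = 32.2876 + 2.4687 = 34.7562 pm
Final photon energy: E' = hc/λ' = 35.6725 keV

Electron kinetic energy:
K_e = E - E' = 38.4000 - 35.6725 = 2.7275 keV

(Intermediate values are shown rounded; full precision is carried through to the final answer.)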